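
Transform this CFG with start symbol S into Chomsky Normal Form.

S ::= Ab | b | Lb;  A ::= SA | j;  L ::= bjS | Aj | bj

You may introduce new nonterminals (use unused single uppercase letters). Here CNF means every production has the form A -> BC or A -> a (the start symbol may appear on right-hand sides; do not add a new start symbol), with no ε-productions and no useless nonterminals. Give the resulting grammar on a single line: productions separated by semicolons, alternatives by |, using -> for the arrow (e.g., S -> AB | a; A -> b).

S -> b | AC | LC; A -> j | SA; B -> j; C -> b; D -> BS; L -> AB | CB | CD

No ε-productions.
No unit productions to eliminate.
TERM: introduce C -> b, B -> j and substitute in every rule of length ≥2.
BIN: L -> CBS becomes L -> CD, D -> BS.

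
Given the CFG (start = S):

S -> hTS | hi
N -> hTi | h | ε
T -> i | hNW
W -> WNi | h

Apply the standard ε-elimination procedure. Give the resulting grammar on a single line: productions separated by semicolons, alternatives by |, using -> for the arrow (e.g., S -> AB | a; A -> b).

S -> hi | hTS; N -> h | hTi; T -> i | hW | hNW; W -> h | Wi | WNi

Nullable set: {N}.
Drop N -> ε.
T -> hNW: N nullable, giving hNW | hW.
W -> WNi: N nullable, giving WNi | Wi.
Unchanged (no nullable symbols): S -> hTS; S -> hi; N -> h; N -> hTi; T -> i; W -> h.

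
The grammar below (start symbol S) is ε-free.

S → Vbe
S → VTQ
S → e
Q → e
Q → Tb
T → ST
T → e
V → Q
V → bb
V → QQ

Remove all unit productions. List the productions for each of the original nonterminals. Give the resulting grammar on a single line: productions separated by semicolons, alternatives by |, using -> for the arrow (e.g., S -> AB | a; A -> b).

S -> e | VTQ | Vbe; Q -> e | Tb; T -> e | ST; V -> e | QQ | Tb | bb

Unit productions: V->Q.
Unit pairs (A ⇒* B via units): (V,Q).
S: inherits non-unit rules of {S} → VTQ | Vbe | e.
Q: inherits non-unit rules of {Q} → Tb | e.
T: inherits non-unit rules of {T} → ST | e.
V: inherits non-unit rules of {Q, V} → QQ | Tb | bb | e.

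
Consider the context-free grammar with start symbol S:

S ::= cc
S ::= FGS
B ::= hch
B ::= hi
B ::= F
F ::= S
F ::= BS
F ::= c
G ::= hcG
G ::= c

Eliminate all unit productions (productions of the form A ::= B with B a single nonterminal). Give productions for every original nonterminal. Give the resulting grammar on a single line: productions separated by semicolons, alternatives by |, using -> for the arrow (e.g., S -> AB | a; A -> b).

S -> cc | FGS; B -> c | BS | cc | hi | FGS | hch; F -> c | BS | cc | FGS; G -> c | hcG

Unit productions: B->F, F->S.
Unit pairs (A ⇒* B via units): (B,F), (B,S), (F,S).
S: inherits non-unit rules of {S} → FGS | cc.
B: inherits non-unit rules of {B, F, S} → BS | FGS | c | cc | hch | hi.
F: inherits non-unit rules of {F, S} → BS | FGS | c | cc.
G: inherits non-unit rules of {G} → c | hcG.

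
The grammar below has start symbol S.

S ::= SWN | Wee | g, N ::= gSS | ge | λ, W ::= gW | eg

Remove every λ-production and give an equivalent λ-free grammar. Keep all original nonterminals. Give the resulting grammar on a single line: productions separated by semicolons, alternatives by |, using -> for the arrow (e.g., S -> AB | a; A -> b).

S -> g | SW | SWN | Wee; N -> ge | gSS; W -> eg | gW

Nullable set: {N}.
S -> SWN: N nullable, giving SW | SWN.
Drop N -> λ.
Unchanged (no nullable symbols): S -> Wee; S -> g; N -> gSS; N -> ge; W -> eg; W -> gW.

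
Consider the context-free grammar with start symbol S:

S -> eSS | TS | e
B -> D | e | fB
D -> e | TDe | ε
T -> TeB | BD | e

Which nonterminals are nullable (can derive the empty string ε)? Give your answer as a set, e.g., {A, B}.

Directly nullable (have an ε-rule): {D}.
B is nullable via B -> D (every symbol on the right is already known nullable).
T is nullable via T -> BD (every symbol on the right is already known nullable).
Not nullable: S — each has a terminal in every rule's right-hand side or depends on a non-nullable symbol.

{B, D, T}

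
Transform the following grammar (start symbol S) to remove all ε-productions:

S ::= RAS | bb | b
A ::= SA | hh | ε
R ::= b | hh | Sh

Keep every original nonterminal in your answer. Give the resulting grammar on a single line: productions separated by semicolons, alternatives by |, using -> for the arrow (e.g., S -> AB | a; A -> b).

Nullable set: {A}.
S -> RAS: A nullable, giving RAS | RS.
Drop A -> ε.
A -> SA: A nullable, giving S | SA.
Unchanged (no nullable symbols): S -> b; S -> bb; A -> hh; R -> Sh; R -> b; R -> hh.

S -> b | RS | bb | RAS; A -> S | SA | hh; R -> b | Sh | hh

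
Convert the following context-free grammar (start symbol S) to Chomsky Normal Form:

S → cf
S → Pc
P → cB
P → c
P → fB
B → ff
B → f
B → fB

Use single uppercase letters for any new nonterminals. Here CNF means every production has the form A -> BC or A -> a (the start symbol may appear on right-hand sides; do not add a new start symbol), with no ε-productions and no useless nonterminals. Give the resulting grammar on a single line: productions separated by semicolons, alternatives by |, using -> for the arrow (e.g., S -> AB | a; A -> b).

S -> CA | PC; A -> f; B -> f | AA | AB; C -> c; P -> c | AB | CB

No ε-productions.
No unit productions to eliminate.
TERM: introduce C -> c, A -> f and substitute in every rule of length ≥2.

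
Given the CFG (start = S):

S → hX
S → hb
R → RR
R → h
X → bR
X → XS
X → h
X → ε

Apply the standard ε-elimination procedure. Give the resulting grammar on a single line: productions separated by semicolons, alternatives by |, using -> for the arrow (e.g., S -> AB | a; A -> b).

Nullable set: {X}.
S -> hX: X nullable, giving h | hX.
Drop X -> ε.
X -> XS: X nullable, giving S | XS.
Unchanged (no nullable symbols): S -> hb; R -> RR; R -> h; X -> bR; X -> h.

S -> h | hX | hb; R -> h | RR; X -> S | h | XS | bR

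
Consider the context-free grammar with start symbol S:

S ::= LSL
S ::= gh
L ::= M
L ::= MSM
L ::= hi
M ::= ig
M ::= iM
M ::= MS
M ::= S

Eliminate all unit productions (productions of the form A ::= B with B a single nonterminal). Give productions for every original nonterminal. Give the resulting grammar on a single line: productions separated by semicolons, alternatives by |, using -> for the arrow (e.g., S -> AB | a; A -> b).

Unit productions: L->M, M->S.
Unit pairs (A ⇒* B via units): (L,M), (L,S), (M,S).
S: inherits non-unit rules of {S} → LSL | gh.
L: inherits non-unit rules of {L, M, S} → LSL | MS | MSM | gh | hi | iM | ig.
M: inherits non-unit rules of {M, S} → LSL | MS | gh | iM | ig.

S -> gh | LSL; L -> MS | gh | hi | iM | ig | LSL | MSM; M -> MS | gh | iM | ig | LSL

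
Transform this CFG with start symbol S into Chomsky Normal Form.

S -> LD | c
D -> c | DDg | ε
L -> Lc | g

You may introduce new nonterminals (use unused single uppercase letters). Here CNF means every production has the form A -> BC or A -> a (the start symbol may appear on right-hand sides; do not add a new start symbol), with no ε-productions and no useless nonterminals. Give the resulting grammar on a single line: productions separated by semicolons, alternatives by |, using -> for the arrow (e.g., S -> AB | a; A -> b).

Nullable: {D}; after ε-elimination: S -> L | c | LD; D -> c | g | Dg | DDg; L -> g | Lc.
After unit-elimination: S -> c | g | LD | Lc; D -> c | g | Dg | DDg; L -> g | Lc.
TERM: introduce B -> c, A -> g and substitute in every rule of length ≥2.
BIN: D -> DDA becomes D -> DC, C -> DA.

S -> c | g | LB | LD; A -> g; B -> c; C -> DA; D -> c | g | DA | DC; L -> g | LB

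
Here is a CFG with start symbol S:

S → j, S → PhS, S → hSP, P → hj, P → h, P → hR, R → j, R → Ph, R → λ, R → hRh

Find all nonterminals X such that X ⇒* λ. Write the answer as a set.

{R}

Directly nullable (have an ε-rule): {R}.
Not nullable: P, S — each has a terminal in every rule's right-hand side or depends on a non-nullable symbol.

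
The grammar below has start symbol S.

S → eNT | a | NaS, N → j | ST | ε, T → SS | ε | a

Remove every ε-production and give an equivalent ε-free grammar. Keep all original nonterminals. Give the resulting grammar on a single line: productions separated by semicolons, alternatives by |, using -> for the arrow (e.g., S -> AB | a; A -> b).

S -> a | e | aS | eN | eT | NaS | eNT; N -> S | j | ST; T -> a | SS

Nullable set: {N, T}.
S -> NaS: N nullable, giving NaS | aS.
S -> eNT: N, T nullable, giving e | eN | eNT | eT.
Drop N -> ε.
N -> ST: T nullable, giving S | ST.
Drop T -> ε.
Unchanged (no nullable symbols): S -> a; N -> j; T -> SS; T -> a.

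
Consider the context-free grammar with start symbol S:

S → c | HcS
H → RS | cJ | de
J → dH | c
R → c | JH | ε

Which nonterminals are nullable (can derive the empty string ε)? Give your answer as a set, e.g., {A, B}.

{R}

Directly nullable (have an ε-rule): {R}.
Not nullable: H, J, S — each has a terminal in every rule's right-hand side or depends on a non-nullable symbol.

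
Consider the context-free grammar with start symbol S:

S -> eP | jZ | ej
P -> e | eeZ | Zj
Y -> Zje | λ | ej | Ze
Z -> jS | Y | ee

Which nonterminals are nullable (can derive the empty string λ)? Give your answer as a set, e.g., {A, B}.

{Y, Z}

Directly nullable (have an ε-rule): {Y}.
Z is nullable via Z -> Y (every symbol on the right is already known nullable).
Not nullable: P, S — each has a terminal in every rule's right-hand side or depends on a non-nullable symbol.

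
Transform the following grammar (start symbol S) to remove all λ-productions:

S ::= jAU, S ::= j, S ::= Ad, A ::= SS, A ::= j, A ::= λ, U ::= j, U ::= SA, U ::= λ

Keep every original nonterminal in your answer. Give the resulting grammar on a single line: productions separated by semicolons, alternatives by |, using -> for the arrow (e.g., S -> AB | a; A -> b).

Nullable set: {A, U}.
S -> Ad: A nullable, giving Ad | d.
S -> jAU: A, U nullable, giving j | jA | jAU | jU.
Drop A -> λ.
Drop U -> λ.
U -> SA: A nullable, giving S | SA.
Unchanged (no nullable symbols): S -> j; A -> SS; A -> j; U -> j.

S -> d | j | Ad | jA | jU | jAU; A -> j | SS; U -> S | j | SA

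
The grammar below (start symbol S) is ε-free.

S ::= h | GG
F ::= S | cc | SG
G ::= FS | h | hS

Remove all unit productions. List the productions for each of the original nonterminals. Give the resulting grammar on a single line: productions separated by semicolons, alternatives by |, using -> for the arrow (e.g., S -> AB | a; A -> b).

S -> h | GG; F -> h | GG | SG | cc; G -> h | FS | hS

Unit productions: F->S.
Unit pairs (A ⇒* B via units): (F,S).
S: inherits non-unit rules of {S} → GG | h.
F: inherits non-unit rules of {F, S} → GG | SG | cc | h.
G: inherits non-unit rules of {G} → FS | h | hS.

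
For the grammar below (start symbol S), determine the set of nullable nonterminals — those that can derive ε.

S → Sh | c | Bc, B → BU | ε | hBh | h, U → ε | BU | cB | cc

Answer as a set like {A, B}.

Directly nullable (have an ε-rule): {B, U}.
Not nullable: S — each has a terminal in every rule's right-hand side or depends on a non-nullable symbol.

{B, U}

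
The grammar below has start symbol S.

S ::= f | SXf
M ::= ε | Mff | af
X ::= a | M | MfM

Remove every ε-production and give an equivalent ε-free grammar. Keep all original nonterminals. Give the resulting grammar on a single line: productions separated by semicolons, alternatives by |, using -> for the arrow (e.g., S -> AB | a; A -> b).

S -> f | Sf | SXf; M -> af | ff | Mff; X -> M | a | f | Mf | fM | MfM

Nullable set: {M, X}.
S -> SXf: X nullable, giving SXf | Sf.
Drop M -> ε.
M -> Mff: M nullable, giving Mff | ff.
X -> M: M nullable, giving M.
X -> MfM: M, M nullable, giving Mf | MfM | f | fM.
Unchanged (no nullable symbols): S -> f; M -> af; X -> a.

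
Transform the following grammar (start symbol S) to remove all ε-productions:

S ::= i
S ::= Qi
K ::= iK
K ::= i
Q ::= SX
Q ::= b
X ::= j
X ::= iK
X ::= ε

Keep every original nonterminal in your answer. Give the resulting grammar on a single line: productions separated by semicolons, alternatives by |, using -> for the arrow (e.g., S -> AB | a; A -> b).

Nullable set: {X}.
Q -> SX: X nullable, giving S | SX.
Drop X -> ε.
Unchanged (no nullable symbols): S -> Qi; S -> i; K -> i; K -> iK; Q -> b; X -> iK; X -> j.

S -> i | Qi; K -> i | iK; Q -> S | b | SX; X -> j | iK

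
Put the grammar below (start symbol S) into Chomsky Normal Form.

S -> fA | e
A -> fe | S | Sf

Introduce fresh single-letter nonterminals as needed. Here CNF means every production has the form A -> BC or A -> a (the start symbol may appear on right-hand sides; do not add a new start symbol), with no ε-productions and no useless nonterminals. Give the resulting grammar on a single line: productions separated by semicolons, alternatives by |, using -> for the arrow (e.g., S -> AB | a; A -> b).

No ε-productions.
After unit-elimination: S -> e | fA; A -> e | Sf | fA | fe.
TERM: introduce C -> e, B -> f and substitute in every rule of length ≥2.

S -> e | BA; A -> e | BA | BC | SB; B -> f; C -> e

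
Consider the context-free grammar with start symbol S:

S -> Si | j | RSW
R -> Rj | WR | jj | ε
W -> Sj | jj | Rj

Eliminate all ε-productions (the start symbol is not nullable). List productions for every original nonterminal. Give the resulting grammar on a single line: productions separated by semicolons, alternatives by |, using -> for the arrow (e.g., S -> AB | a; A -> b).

Nullable set: {R}.
S -> RSW: R nullable, giving RSW | SW.
Drop R -> ε.
R -> Rj: R nullable, giving Rj | j.
R -> WR: R nullable, giving W | WR.
W -> Rj: R nullable, giving Rj | j.
Unchanged (no nullable symbols): S -> Si; S -> j; R -> jj; W -> Sj; W -> jj.

S -> j | SW | Si | RSW; R -> W | j | Rj | WR | jj; W -> j | Rj | Sj | jj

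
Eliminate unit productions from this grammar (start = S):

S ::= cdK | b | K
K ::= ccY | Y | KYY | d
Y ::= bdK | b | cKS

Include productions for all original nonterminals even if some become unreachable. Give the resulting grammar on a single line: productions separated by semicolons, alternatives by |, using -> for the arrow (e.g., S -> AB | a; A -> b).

S -> b | d | KYY | bdK | cKS | ccY | cdK; K -> b | d | KYY | bdK | cKS | ccY; Y -> b | bdK | cKS

Unit productions: K->Y, S->K.
Unit pairs (A ⇒* B via units): (K,Y), (S,K), (S,Y).
S: inherits non-unit rules of {K, S, Y} → KYY | b | bdK | cKS | ccY | cdK | d.
K: inherits non-unit rules of {K, Y} → KYY | b | bdK | cKS | ccY | d.
Y: inherits non-unit rules of {Y} → b | bdK | cKS.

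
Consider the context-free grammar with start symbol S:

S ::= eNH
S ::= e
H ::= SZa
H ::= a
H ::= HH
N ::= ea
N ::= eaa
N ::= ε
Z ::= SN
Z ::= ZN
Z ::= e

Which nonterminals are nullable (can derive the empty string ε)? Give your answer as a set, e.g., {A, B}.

Directly nullable (have an ε-rule): {N}.
Not nullable: H, S, Z — each has a terminal in every rule's right-hand side or depends on a non-nullable symbol.

{N}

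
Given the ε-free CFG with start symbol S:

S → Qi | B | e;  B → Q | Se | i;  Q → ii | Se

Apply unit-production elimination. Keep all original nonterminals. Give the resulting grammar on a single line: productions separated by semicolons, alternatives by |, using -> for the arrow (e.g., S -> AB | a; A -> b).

Unit productions: B->Q, S->B.
Unit pairs (A ⇒* B via units): (B,Q), (S,B), (S,Q).
S: inherits non-unit rules of {B, Q, S} → Qi | Se | e | i | ii.
B: inherits non-unit rules of {B, Q} → Se | i | ii.
Q: inherits non-unit rules of {Q} → Se | ii.

S -> e | i | Qi | Se | ii; B -> i | Se | ii; Q -> Se | ii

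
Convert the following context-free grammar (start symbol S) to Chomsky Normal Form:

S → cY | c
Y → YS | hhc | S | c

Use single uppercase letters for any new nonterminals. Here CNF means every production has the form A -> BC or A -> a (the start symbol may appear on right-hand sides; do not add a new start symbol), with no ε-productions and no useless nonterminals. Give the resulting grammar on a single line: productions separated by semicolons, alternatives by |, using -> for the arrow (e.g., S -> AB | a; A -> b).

S -> c | AY; A -> c; B -> h; C -> BA; Y -> c | AY | BC | YS

No ε-productions.
After unit-elimination: S -> c | cY; Y -> c | YS | cY | hhc.
TERM: introduce A -> c, B -> h and substitute in every rule of length ≥2.
BIN: Y -> BBA becomes Y -> BC, C -> BA.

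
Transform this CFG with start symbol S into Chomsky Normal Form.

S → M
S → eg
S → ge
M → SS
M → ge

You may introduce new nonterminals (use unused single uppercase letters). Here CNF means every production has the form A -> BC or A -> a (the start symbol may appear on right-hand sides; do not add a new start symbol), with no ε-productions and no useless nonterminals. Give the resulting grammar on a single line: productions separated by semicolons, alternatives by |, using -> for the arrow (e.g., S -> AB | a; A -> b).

No ε-productions.
After unit-elimination: S -> SS | eg | ge; M -> SS | ge.
TERM: introduce B -> e, A -> g and substitute in every rule of length ≥2.
Drop unreachable/unproductive: M.

S -> AB | BA | SS; A -> g; B -> e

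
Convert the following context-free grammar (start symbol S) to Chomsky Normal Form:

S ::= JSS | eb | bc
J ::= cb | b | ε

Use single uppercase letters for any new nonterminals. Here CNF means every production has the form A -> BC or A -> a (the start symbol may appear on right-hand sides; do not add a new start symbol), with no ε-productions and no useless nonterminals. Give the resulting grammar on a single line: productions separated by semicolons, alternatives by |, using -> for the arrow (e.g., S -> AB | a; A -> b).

Nullable: {J}; after ε-elimination: S -> SS | bc | eb | JSS; J -> b | cb.
No unit productions to eliminate.
TERM: introduce B -> b, A -> c, C -> e and substitute in every rule of length ≥2.
BIN: S -> JSS becomes S -> JD, D -> SS.

S -> BA | CB | JD | SS; A -> c; B -> b; C -> e; D -> SS; J -> b | AB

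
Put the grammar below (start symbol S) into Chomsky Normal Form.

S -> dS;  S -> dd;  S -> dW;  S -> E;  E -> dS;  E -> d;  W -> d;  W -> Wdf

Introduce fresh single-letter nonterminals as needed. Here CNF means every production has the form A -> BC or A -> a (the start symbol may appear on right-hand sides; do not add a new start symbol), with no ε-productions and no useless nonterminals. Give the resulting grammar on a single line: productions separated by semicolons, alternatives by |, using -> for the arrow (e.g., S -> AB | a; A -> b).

S -> d | AA | AS | AW; A -> d; B -> f; C -> AB; W -> d | WC

No ε-productions.
After unit-elimination: S -> d | dS | dW | dd; E -> d | dS; W -> d | Wdf.
TERM: introduce A -> d, B -> f and substitute in every rule of length ≥2.
BIN: W -> WAB becomes W -> WC, C -> AB.
Drop unreachable/unproductive: E.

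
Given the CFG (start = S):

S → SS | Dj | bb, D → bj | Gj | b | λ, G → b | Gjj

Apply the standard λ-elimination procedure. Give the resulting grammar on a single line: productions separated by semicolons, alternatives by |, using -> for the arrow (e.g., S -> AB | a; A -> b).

S -> j | Dj | SS | bb; D -> b | Gj | bj; G -> b | Gjj

Nullable set: {D}.
S -> Dj: D nullable, giving Dj | j.
Drop D -> λ.
Unchanged (no nullable symbols): S -> SS; S -> bb; D -> Gj; D -> b; D -> bj; G -> Gjj; G -> b.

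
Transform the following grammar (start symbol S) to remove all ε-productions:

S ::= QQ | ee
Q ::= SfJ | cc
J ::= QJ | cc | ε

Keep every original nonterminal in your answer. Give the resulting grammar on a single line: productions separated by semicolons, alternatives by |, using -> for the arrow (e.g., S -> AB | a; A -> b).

S -> QQ | ee; J -> Q | QJ | cc; Q -> Sf | cc | SfJ

Nullable set: {J}.
Drop J -> ε.
J -> QJ: J nullable, giving Q | QJ.
Q -> SfJ: J nullable, giving Sf | SfJ.
Unchanged (no nullable symbols): S -> QQ; S -> ee; J -> cc; Q -> cc.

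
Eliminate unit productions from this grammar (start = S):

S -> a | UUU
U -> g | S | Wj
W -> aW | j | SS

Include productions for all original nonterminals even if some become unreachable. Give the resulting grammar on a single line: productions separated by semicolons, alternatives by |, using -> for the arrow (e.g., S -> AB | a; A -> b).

Unit productions: U->S.
Unit pairs (A ⇒* B via units): (U,S).
S: inherits non-unit rules of {S} → UUU | a.
U: inherits non-unit rules of {S, U} → UUU | Wj | a | g.
W: inherits non-unit rules of {W} → SS | aW | j.

S -> a | UUU; U -> a | g | Wj | UUU; W -> j | SS | aW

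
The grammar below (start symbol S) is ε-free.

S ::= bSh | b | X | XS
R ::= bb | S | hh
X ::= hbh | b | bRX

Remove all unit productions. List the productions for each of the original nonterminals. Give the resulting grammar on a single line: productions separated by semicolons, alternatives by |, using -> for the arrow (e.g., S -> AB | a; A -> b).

Unit productions: R->S, S->X.
Unit pairs (A ⇒* B via units): (R,S), (R,X), (S,X).
S: inherits non-unit rules of {S, X} → XS | b | bRX | bSh | hbh.
R: inherits non-unit rules of {R, S, X} → XS | b | bRX | bSh | bb | hbh | hh.
X: inherits non-unit rules of {X} → b | bRX | hbh.

S -> b | XS | bRX | bSh | hbh; R -> b | XS | bb | hh | bRX | bSh | hbh; X -> b | bRX | hbh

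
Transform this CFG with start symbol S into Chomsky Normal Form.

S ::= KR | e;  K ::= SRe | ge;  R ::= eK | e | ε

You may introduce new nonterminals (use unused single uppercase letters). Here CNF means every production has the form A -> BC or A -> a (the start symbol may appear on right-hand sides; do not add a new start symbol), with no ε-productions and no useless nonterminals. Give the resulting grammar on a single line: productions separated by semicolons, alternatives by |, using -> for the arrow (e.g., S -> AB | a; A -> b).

S -> e | BA | KR | SA | SD; A -> e; B -> g; C -> RA; D -> RA; K -> BA | SA | SC; R -> e | AK

Nullable: {R}; after ε-elimination: S -> K | e | KR; K -> Se | ge | SRe; R -> e | eK.
After unit-elimination: S -> e | KR | Se | ge | SRe; K -> Se | ge | SRe; R -> e | eK.
TERM: introduce A -> e, B -> g and substitute in every rule of length ≥2.
BIN: K -> SRA becomes K -> SC, C -> RA; S -> SRA becomes S -> SD, D -> RA.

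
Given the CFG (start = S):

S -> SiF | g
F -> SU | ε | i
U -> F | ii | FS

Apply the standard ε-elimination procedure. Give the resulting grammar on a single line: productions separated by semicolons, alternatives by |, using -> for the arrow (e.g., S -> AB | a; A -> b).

Nullable set: {F, U}.
S -> SiF: F nullable, giving Si | SiF.
Drop F -> ε.
F -> SU: U nullable, giving S | SU.
U -> F: F nullable, giving F.
U -> FS: F nullable, giving FS | S.
Unchanged (no nullable symbols): S -> g; F -> i; U -> ii.

S -> g | Si | SiF; F -> S | i | SU; U -> F | S | FS | ii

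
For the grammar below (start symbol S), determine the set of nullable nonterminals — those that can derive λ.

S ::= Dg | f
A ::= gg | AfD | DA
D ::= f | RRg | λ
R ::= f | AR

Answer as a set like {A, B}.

{D}

Directly nullable (have an ε-rule): {D}.
Not nullable: A, R, S — each has a terminal in every rule's right-hand side or depends on a non-nullable symbol.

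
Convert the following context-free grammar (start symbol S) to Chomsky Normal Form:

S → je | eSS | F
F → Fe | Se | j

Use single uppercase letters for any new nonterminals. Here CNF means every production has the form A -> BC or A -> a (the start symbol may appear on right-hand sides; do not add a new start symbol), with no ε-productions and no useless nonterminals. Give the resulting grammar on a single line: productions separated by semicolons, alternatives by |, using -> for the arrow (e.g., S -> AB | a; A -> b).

No ε-productions.
After unit-elimination: S -> j | Fe | Se | je | eSS; F -> j | Fe | Se.
TERM: introduce A -> e, B -> j and substitute in every rule of length ≥2.
BIN: S -> ASS becomes S -> AC, C -> SS.

S -> j | AC | BA | FA | SA; A -> e; B -> j; C -> SS; F -> j | FA | SA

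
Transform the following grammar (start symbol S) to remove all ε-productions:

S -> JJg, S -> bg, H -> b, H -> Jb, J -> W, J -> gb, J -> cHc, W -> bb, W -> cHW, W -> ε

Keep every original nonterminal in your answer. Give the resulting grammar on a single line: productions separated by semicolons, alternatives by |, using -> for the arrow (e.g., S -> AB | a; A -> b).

S -> g | Jg | bg | JJg; H -> b | Jb; J -> W | gb | cHc; W -> bb | cH | cHW

Nullable set: {J, W}.
S -> JJg: J, J nullable, giving JJg | Jg | g.
H -> Jb: J nullable, giving Jb | b.
J -> W: W nullable, giving W.
Drop W -> ε.
W -> cHW: W nullable, giving cH | cHW.
Unchanged (no nullable symbols): S -> bg; H -> b; J -> cHc; J -> gb; W -> bb.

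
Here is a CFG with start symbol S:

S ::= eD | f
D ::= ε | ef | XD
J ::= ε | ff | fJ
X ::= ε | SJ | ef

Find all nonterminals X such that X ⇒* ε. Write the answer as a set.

Directly nullable (have an ε-rule): {D, J, X}.
Not nullable: S — each has a terminal in every rule's right-hand side or depends on a non-nullable symbol.

{D, J, X}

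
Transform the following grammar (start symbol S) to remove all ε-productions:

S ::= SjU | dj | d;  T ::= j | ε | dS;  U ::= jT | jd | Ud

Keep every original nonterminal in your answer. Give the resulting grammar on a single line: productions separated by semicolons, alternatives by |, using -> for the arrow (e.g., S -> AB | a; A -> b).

Nullable set: {T}.
Drop T -> ε.
U -> jT: T nullable, giving j | jT.
Unchanged (no nullable symbols): S -> SjU; S -> d; S -> dj; T -> dS; T -> j; U -> Ud; U -> jd.

S -> d | dj | SjU; T -> j | dS; U -> j | Ud | jT | jd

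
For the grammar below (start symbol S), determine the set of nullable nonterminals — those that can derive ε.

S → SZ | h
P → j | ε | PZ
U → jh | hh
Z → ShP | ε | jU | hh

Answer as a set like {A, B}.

Directly nullable (have an ε-rule): {P, Z}.
Not nullable: S, U — each has a terminal in every rule's right-hand side or depends on a non-nullable symbol.

{P, Z}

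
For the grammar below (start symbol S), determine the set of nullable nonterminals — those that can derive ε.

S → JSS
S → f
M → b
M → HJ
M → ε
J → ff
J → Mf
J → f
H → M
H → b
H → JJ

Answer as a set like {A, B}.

Directly nullable (have an ε-rule): {M}.
H is nullable via H -> M (every symbol on the right is already known nullable).
Not nullable: J, S — each has a terminal in every rule's right-hand side or depends on a non-nullable symbol.

{H, M}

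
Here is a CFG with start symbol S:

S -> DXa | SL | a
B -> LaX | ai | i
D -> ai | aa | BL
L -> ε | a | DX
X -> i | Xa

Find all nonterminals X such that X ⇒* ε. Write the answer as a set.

{L}

Directly nullable (have an ε-rule): {L}.
Not nullable: B, D, S, X — each has a terminal in every rule's right-hand side or depends on a non-nullable symbol.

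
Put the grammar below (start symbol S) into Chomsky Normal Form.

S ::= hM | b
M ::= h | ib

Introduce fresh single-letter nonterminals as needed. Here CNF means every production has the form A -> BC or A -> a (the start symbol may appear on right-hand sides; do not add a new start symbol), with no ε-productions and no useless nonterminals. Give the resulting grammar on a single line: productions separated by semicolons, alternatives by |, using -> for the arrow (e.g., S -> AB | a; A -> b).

S -> b | CM; A -> i; B -> b; C -> h; M -> h | AB

No ε-productions.
No unit productions to eliminate.
TERM: introduce B -> b, C -> h, A -> i and substitute in every rule of length ≥2.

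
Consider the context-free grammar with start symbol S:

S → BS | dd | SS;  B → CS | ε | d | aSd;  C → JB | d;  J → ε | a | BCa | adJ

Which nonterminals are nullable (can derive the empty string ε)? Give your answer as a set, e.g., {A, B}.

Directly nullable (have an ε-rule): {B, J}.
C is nullable via C -> JB (every symbol on the right is already known nullable).
Not nullable: S — each has a terminal in every rule's right-hand side or depends on a non-nullable symbol.

{B, C, J}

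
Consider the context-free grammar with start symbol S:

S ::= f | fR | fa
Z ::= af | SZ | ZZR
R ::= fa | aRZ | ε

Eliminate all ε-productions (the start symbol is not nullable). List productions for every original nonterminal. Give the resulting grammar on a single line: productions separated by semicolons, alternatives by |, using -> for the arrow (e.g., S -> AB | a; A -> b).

S -> f | fR | fa; R -> aZ | fa | aRZ; Z -> SZ | ZZ | af | ZZR

Nullable set: {R}.
S -> fR: R nullable, giving f | fR.
Drop R -> ε.
R -> aRZ: R nullable, giving aRZ | aZ.
Z -> ZZR: R nullable, giving ZZ | ZZR.
Unchanged (no nullable symbols): S -> f; S -> fa; R -> fa; Z -> SZ; Z -> af.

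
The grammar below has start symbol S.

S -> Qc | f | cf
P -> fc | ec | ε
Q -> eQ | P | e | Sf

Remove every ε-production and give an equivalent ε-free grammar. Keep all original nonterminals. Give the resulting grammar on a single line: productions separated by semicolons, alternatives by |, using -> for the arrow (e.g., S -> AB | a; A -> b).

Nullable set: {P, Q}.
S -> Qc: Q nullable, giving Qc | c.
Drop P -> ε.
Q -> P: P nullable, giving P.
Q -> eQ: Q nullable, giving e | eQ.
Unchanged (no nullable symbols): S -> cf; S -> f; P -> ec; P -> fc; Q -> Sf; Q -> e.

S -> c | f | Qc | cf; P -> ec | fc; Q -> P | e | Sf | eQ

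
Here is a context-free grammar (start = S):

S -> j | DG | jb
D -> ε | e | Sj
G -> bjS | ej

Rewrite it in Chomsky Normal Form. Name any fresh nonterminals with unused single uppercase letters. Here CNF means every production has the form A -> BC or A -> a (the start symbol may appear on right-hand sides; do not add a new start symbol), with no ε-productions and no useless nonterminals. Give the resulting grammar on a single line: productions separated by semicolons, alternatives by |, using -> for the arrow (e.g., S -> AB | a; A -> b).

Nullable: {D}; after ε-elimination: S -> G | j | DG | jb; D -> e | Sj; G -> ej | bjS.
After unit-elimination: S -> j | DG | ej | jb | bjS; D -> e | Sj; G -> ej | bjS.
TERM: introduce B -> b, C -> e, A -> j and substitute in every rule of length ≥2.
BIN: G -> BAS becomes G -> BE, E -> AS; S -> BAS becomes S -> BF, F -> AS.

S -> j | AB | BF | CA | DG; A -> j; B -> b; C -> e; D -> e | SA; E -> AS; F -> AS; G -> BE | CA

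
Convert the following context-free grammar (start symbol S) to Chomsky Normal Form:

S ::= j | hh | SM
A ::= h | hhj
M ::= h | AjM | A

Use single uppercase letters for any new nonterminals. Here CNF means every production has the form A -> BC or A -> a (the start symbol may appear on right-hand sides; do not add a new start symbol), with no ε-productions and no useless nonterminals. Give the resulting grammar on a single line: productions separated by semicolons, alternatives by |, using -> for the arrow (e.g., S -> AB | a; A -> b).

No ε-productions.
After unit-elimination: S -> j | SM | hh; A -> h | hhj; M -> h | AjM | hhj.
TERM: introduce B -> h, C -> j and substitute in every rule of length ≥2.
BIN: A -> BBC becomes A -> BD, D -> BC; M -> ACM becomes M -> AE, E -> CM; M -> BBC becomes M -> BF, F -> BC.

S -> j | BB | SM; A -> h | BD; B -> h; C -> j; D -> BC; E -> CM; F -> BC; M -> h | AE | BF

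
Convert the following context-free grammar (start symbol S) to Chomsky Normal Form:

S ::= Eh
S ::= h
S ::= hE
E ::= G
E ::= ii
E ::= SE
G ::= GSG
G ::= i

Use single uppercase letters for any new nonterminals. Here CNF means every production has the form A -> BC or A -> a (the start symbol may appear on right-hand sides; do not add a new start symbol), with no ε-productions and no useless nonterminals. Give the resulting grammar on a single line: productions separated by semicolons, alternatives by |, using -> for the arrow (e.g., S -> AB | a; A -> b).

S -> h | BE | EB; A -> i; B -> h; C -> SG; D -> SG; E -> i | AA | GC | SE; G -> i | GD

No ε-productions.
After unit-elimination: S -> h | Eh | hE; E -> i | SE | ii | GSG; G -> i | GSG.
TERM: introduce B -> h, A -> i and substitute in every rule of length ≥2.
BIN: E -> GSG becomes E -> GC, C -> SG; G -> GSG becomes G -> GD, D -> SG.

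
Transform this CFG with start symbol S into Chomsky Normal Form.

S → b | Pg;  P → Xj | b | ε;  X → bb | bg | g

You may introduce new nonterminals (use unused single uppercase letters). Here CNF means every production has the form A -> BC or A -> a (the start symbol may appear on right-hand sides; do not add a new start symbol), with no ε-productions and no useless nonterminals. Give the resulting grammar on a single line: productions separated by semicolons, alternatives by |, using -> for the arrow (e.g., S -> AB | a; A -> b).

Nullable: {P}; after ε-elimination: S -> b | g | Pg; P -> b | Xj; X -> g | bb | bg.
No unit productions to eliminate.
TERM: introduce C -> b, B -> g, A -> j and substitute in every rule of length ≥2.

S -> b | g | PB; A -> j; B -> g; C -> b; P -> b | XA; X -> g | CB | CC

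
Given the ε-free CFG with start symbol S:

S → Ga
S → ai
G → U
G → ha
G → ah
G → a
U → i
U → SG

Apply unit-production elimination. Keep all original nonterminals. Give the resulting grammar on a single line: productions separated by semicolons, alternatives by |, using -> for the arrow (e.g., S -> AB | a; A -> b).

S -> Ga | ai; G -> a | i | SG | ah | ha; U -> i | SG

Unit productions: G->U.
Unit pairs (A ⇒* B via units): (G,U).
S: inherits non-unit rules of {S} → Ga | ai.
G: inherits non-unit rules of {G, U} → SG | a | ah | ha | i.
U: inherits non-unit rules of {U} → SG | i.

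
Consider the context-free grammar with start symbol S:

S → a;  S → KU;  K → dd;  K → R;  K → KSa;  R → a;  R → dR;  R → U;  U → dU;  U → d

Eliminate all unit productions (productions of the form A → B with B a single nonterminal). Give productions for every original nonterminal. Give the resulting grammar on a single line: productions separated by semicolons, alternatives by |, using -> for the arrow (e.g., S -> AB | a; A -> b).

Unit productions: K->R, R->U.
Unit pairs (A ⇒* B via units): (K,R), (K,U), (R,U).
S: inherits non-unit rules of {S} → KU | a.
K: inherits non-unit rules of {K, R, U} → KSa | a | d | dR | dU | dd.
R: inherits non-unit rules of {R, U} → a | d | dR | dU.
U: inherits non-unit rules of {U} → d | dU.

S -> a | KU; K -> a | d | dR | dU | dd | KSa; R -> a | d | dR | dU; U -> d | dU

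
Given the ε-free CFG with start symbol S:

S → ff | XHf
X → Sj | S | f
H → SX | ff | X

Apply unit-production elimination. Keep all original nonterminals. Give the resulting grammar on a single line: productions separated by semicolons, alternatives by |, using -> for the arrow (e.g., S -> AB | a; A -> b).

S -> ff | XHf; H -> f | SX | Sj | ff | XHf; X -> f | Sj | ff | XHf

Unit productions: H->X, X->S.
Unit pairs (A ⇒* B via units): (H,S), (H,X), (X,S).
S: inherits non-unit rules of {S} → XHf | ff.
H: inherits non-unit rules of {H, S, X} → SX | Sj | XHf | f | ff.
X: inherits non-unit rules of {S, X} → Sj | XHf | f | ff.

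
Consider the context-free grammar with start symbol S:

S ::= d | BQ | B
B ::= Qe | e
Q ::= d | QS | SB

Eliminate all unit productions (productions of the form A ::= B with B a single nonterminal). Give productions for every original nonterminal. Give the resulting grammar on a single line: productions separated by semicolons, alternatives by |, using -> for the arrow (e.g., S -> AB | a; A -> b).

Unit productions: S->B.
Unit pairs (A ⇒* B via units): (S,B).
S: inherits non-unit rules of {B, S} → BQ | Qe | d | e.
B: inherits non-unit rules of {B} → Qe | e.
Q: inherits non-unit rules of {Q} → QS | SB | d.

S -> d | e | BQ | Qe; B -> e | Qe; Q -> d | QS | SB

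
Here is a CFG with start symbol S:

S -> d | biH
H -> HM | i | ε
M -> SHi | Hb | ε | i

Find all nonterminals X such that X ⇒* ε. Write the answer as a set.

{H, M}

Directly nullable (have an ε-rule): {H, M}.
Not nullable: S — each has a terminal in every rule's right-hand side or depends on a non-nullable symbol.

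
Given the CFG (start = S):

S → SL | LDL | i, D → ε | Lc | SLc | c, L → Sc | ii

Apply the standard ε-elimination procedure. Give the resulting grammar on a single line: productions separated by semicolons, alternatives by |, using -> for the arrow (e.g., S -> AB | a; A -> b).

S -> i | LL | SL | LDL; D -> c | Lc | SLc; L -> Sc | ii

Nullable set: {D}.
S -> LDL: D nullable, giving LDL | LL.
Drop D -> ε.
Unchanged (no nullable symbols): S -> SL; S -> i; D -> Lc; D -> SLc; D -> c; L -> Sc; L -> ii.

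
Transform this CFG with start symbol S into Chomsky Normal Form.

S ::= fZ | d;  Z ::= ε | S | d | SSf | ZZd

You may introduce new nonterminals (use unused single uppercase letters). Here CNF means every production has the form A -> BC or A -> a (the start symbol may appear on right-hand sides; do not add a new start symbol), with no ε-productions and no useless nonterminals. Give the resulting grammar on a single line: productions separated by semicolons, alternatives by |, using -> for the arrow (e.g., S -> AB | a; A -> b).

S -> d | f | AZ; A -> f; B -> d; C -> SA; D -> ZB; Z -> d | f | AZ | SC | ZB | ZD

Nullable: {Z}; after ε-elimination: S -> d | f | fZ; Z -> S | d | Zd | SSf | ZZd.
After unit-elimination: S -> d | f | fZ; Z -> d | f | Zd | fZ | SSf | ZZd.
TERM: introduce B -> d, A -> f and substitute in every rule of length ≥2.
BIN: Z -> SSA becomes Z -> SC, C -> SA; Z -> ZZB becomes Z -> ZD, D -> ZB.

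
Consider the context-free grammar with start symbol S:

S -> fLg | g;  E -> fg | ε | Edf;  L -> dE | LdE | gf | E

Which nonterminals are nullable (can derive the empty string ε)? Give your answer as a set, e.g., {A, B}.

Directly nullable (have an ε-rule): {E}.
L is nullable via L -> E (every symbol on the right is already known nullable).
Not nullable: S — each has a terminal in every rule's right-hand side or depends on a non-nullable symbol.

{E, L}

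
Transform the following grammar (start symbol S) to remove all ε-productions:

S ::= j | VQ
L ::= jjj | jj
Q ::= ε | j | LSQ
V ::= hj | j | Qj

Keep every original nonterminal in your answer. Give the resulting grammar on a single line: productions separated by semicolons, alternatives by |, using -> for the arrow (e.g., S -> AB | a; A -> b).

S -> V | j | VQ; L -> jj | jjj; Q -> j | LS | LSQ; V -> j | Qj | hj

Nullable set: {Q}.
S -> VQ: Q nullable, giving V | VQ.
Drop Q -> ε.
Q -> LSQ: Q nullable, giving LS | LSQ.
V -> Qj: Q nullable, giving Qj | j.
Unchanged (no nullable symbols): S -> j; L -> jj; L -> jjj; Q -> j; V -> hj; V -> j.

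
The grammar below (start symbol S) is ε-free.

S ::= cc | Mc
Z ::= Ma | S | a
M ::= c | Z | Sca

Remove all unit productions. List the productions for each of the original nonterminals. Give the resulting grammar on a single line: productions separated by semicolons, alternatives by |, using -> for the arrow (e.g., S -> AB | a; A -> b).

S -> Mc | cc; M -> a | c | Ma | Mc | cc | Sca; Z -> a | Ma | Mc | cc

Unit productions: M->Z, Z->S.
Unit pairs (A ⇒* B via units): (M,S), (M,Z), (Z,S).
S: inherits non-unit rules of {S} → Mc | cc.
M: inherits non-unit rules of {M, S, Z} → Ma | Mc | Sca | a | c | cc.
Z: inherits non-unit rules of {S, Z} → Ma | Mc | a | cc.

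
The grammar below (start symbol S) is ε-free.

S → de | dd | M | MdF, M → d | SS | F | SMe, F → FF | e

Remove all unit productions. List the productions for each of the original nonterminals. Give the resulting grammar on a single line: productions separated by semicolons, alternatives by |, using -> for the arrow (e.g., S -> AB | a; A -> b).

S -> d | e | FF | SS | dd | de | MdF | SMe; F -> e | FF; M -> d | e | FF | SS | SMe

Unit productions: M->F, S->M.
Unit pairs (A ⇒* B via units): (M,F), (S,F), (S,M).
S: inherits non-unit rules of {F, M, S} → FF | MdF | SMe | SS | d | dd | de | e.
F: inherits non-unit rules of {F} → FF | e.
M: inherits non-unit rules of {F, M} → FF | SMe | SS | d | e.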